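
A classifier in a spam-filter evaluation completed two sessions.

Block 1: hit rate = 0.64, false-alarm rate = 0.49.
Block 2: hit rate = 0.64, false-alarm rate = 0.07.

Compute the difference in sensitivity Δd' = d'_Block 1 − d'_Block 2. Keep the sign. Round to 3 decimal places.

Δd' = -1.451

Block 1: z(0.64) = 0.3585, z(0.49) = -0.0251, d' = 0.3836
Block 2: z(0.64) = 0.3585, z(0.07) = -1.4758, d' = 1.8343
Δd' = d'_Block 1 − d'_Block 2 = 0.3836 − 1.8343 = -1.4507
Block 2 has the higher sensitivity.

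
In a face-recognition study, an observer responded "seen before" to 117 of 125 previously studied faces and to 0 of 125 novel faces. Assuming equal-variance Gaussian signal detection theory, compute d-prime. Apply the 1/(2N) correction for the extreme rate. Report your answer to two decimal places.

The false-alarm rate is 0/125 = 0, so apply the 1/(2N) correction: FA → 1/(2·125) = 0.00400.
z(H) = z(0.93600) = 1.522
z(FA) = z(0.00400) = -2.652
d' = 1.522 − (-2.652) = 4.174

d-prime = 4.17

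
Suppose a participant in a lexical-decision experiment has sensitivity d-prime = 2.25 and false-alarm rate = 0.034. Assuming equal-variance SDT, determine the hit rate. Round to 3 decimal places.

z(false-alarm rate) = z(0.034) = -1.8250
z(H) = z(FA) + d' = -1.8250 + 2.25 = 0.4250
hit rate = Φ(0.4250) = 0.6646

hit rate = 0.665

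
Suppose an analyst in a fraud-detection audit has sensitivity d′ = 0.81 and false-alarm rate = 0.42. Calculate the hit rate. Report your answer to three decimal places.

z(false-alarm rate) = z(0.42) = -0.2019
z(H) = z(FA) + d' = -0.2019 + 0.81 = 0.6081
hit rate = Φ(0.6081) = 0.7284

hit rate = 0.728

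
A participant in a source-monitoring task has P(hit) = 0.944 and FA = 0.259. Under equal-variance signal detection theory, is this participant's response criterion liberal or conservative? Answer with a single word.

z(H) = 1.589, z(FA) = -0.646
c = −½·(z(H) + z(FA)) = -0.4715
c < 0 → liberal criterion (biased toward responding “yes”).

liberal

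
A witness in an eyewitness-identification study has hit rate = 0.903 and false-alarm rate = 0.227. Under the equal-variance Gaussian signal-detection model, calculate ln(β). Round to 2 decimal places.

ln β = -0.56

Φ⁻¹(H) = 1.299
Φ⁻¹(FA) = -0.749
ln β = −½·[z(H)² − z(FA)²] = −0.5 × (1.687 − 0.561) = -0.563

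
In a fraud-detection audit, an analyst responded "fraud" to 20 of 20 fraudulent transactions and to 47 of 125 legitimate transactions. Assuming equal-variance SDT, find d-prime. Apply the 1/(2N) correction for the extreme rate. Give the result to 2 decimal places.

The hit rate is 20/20 = 1, so apply the 1/(2N) correction: H → 1 − 1/(2·20) = 0.97500.
z(H) = z(0.97500) = 1.960
z(FA) = z(0.37600) = -0.316
d' = 1.960 − (-0.316) = 2.276

d-prime = 2.28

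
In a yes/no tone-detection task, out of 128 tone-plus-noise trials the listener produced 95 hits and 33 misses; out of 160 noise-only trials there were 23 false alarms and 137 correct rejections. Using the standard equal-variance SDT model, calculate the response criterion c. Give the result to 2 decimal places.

H = 95/128 = 0.7422
FA = 23/160 = 0.1437
z(H) = 0.650
z(FA) = -1.064
c = −½·[z(H) + z(FA)] = −0.5 × (0.650 + (-1.064)) = 0.207
c > 0: the listener has a conservative response bias.

c = 0.21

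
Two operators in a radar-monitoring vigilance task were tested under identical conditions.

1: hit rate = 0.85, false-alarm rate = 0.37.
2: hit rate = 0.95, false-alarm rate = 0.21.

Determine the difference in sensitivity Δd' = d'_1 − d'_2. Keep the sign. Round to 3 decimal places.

Δd' = -1.083

1: z(0.85) = 1.0364, z(0.37) = -0.3319, d' = 1.3683
2: z(0.95) = 1.6449, z(0.21) = -0.8064, d' = 2.4513
Δd' = d'_1 − d'_2 = 1.3683 − 2.4513 = -1.0830
2 has the higher sensitivity.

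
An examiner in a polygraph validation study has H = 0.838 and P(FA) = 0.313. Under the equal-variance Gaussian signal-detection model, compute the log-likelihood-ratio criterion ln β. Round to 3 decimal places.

Φ⁻¹(0.838) = 0.9863, Φ⁻¹(0.313) = -0.4874
ln β = −½·[z(H)² − z(FA)²] = −0.5 × (0.9728 − 0.2376) = -0.3676

ln β = -0.368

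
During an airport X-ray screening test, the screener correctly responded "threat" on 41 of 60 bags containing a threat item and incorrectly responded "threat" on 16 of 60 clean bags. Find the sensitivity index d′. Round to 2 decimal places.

H = 41/60 = 0.6833
FA = 16/60 = 0.2667
Φ⁻¹(0.6833) = 0.477, Φ⁻¹(0.2667) = -0.623
d' = z(H) − z(FA) = 0.477 − (-0.623) = 1.100

d′ = 1.10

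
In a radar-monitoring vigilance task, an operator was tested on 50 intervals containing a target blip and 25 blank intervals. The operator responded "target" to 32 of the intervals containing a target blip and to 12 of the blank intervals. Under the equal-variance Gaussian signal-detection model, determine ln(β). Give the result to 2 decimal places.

H = 32/50 = 0.6400
FA = 12/25 = 0.4800
z(0.6400) = 0.358, z(0.4800) = -0.050
ln β = −½·[z(H)² − z(FA)²] = −0.5 × (0.128 − 0.003) = -0.0625

ln β = -0.06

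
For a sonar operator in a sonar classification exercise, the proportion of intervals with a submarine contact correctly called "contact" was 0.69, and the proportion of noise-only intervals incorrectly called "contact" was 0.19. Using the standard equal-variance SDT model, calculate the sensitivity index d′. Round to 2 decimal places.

d′ = 1.37

Φ⁻¹(0.69) = 0.4959, Φ⁻¹(0.19) = -0.8779
d' = z(H) − z(FA) = 0.4959 − (-0.8779) = 1.3738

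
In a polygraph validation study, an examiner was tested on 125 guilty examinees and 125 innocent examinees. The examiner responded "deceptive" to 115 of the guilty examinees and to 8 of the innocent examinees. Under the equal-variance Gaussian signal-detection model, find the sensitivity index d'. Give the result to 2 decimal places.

H = 115/125 = 0.9200
FA = 8/125 = 0.0640
Φ⁻¹(0.9200) = 1.405, Φ⁻¹(0.0640) = -1.522
d' = z(H) − z(FA) = 1.405 − (-1.522) = 2.927

d' = 2.93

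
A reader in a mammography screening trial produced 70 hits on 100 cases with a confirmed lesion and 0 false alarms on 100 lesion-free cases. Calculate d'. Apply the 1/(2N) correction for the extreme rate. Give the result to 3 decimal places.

The false-alarm rate is 0/100 = 0, so apply the 1/(2N) correction: FA → 1/(2·100) = 0.00500.
z(H) = z(0.70000) = 0.5244
z(FA) = z(0.00500) = -2.5758
d' = 0.5244 − (-2.5758) = 3.1002

d' = 3.100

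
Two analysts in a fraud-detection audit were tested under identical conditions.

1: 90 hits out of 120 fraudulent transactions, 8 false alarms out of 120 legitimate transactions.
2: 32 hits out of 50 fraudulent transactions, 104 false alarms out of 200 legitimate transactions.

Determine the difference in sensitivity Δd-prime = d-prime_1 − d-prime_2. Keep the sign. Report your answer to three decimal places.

Δd-prime = 1.867

1: z(0.7500) = 0.6745, z(0.0667) = -1.5008, d' = 2.1753
2: z(0.6400) = 0.3585, z(0.5200) = 0.0502, d' = 0.3083
Δd' = d'_1 − d'_2 = 2.1753 − 0.3083 = 1.8670
1 has the higher sensitivity.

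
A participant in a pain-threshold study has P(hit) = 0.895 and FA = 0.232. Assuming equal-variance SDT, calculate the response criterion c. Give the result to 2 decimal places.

z(0.895) = 1.2536, z(0.232) = -0.7323
c = −½·[z(H) + z(FA)] = −0.5 × (1.2536 + (-0.7323)) = -0.26065
c < 0: the participant has a liberal response bias.

c = -0.26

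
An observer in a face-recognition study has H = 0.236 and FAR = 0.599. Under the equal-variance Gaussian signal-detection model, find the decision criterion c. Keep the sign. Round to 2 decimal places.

z(H) = -0.719
z(FA) = 0.251
c = −½·[z(H) + z(FA)] = −0.5 × (-0.719 + 0.251) = 0.234

c = 0.23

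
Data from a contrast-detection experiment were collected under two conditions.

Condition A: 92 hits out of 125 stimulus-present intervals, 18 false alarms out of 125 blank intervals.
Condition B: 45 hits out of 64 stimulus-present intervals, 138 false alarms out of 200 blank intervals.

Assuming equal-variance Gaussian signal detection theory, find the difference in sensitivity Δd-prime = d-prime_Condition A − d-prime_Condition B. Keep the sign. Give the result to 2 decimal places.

Condition A: z(0.7360) = 0.631, z(0.1440) = -1.063, d' = 1.694
Condition B: z(0.7031) = 0.533, z(0.6900) = 0.496, d' = 0.037
Δd' = d'_Condition A − d'_Condition B = 1.694 − 0.037 = 1.657
Condition A has the higher sensitivity.

Δd-prime = 1.66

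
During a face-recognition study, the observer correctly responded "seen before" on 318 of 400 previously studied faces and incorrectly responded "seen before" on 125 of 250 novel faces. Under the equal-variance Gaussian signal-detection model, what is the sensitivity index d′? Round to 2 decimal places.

d′ = 0.82

H = 318/400 = 0.7950
FA = 125/250 = 0.5000
Φ⁻¹(H) = 0.8239
Φ⁻¹(FA) = 0.0000
d' = z(H) − z(FA) = 0.8239 − 0.0000 = 0.8239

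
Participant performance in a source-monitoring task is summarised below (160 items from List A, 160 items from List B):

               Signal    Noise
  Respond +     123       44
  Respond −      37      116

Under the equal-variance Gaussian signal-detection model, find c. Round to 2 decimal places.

c = -0.07

H = 123/160 = 0.7688
FA = 44/160 = 0.2750
Φ⁻¹(0.7688) = 0.7349, Φ⁻¹(0.2750) = -0.5978
c = −½·[z(H) + z(FA)] = −0.5 × (0.7349 + (-0.5978)) = -0.06855
c < 0: the participant has a liberal response bias.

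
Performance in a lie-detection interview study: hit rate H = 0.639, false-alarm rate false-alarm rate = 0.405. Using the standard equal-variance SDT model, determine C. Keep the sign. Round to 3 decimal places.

C = -0.058

z(0.639) = 0.3558, z(0.405) = -0.2404
c = −½·[z(H) + z(FA)] = −0.5 × (0.3558 + (-0.2404)) = -0.0577
c < 0: the interviewer has a liberal response bias.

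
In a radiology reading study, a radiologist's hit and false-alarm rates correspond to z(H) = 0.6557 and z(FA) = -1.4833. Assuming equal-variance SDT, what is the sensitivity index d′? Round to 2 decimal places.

d′ = 2.14

d' = z(H) − z(FA) = 0.6557 − (-1.4833) = 2.1390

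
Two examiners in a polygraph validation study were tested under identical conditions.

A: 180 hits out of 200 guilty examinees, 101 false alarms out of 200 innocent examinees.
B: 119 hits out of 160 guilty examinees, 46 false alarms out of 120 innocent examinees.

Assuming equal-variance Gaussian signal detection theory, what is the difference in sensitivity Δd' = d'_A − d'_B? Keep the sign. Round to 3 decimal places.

A: z(0.9000) = 1.2816, z(0.5050) = 0.0125, d' = 1.2691
B: z(0.7438) = 0.6551, z(0.3833) = -0.2968, d' = 0.9519
Δd' = d'_A − d'_B = 1.2691 − 0.9519 = 0.3172
A has the higher sensitivity.

Δd' = 0.317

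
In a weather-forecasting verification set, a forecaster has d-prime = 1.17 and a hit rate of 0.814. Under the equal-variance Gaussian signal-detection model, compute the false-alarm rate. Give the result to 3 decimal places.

z(hit rate) = z(0.814) = 0.8927
z(FA) = z(H) − d' = 0.8927 − 1.17 = -0.2773
false-alarm rate = Φ(-0.2773) = 0.3908

false-alarm rate = 0.391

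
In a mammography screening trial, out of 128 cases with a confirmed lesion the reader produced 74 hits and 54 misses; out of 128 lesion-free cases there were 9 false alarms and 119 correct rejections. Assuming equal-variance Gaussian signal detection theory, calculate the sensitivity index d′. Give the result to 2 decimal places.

H = 74/128 = 0.5781
FA = 9/128 = 0.0703
z(H) = 0.1970
z(FA) = -1.4736
d' = z(H) − z(FA) = 0.1970 − (-1.4736) = 1.6706

d′ = 1.67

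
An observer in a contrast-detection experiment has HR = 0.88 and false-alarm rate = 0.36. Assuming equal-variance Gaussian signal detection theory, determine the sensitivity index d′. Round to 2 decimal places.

d′ = 1.53

z(H) = z(0.88) = 1.1750
z(FA) = z(0.36) = -0.3585
d' = z(H) − z(FA) = 1.1750 − (-0.3585) = 1.5335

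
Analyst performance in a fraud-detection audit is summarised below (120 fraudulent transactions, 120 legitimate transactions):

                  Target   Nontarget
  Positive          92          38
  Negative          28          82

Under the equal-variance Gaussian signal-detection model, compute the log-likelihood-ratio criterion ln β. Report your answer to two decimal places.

H = 92/120 = 0.7667
FA = 38/120 = 0.3167
z(H) = 0.728
z(FA) = -0.477
ln β = −½·[z(H)² − z(FA)²] = −0.5 × (0.530 − 0.228) = -0.151

ln β = -0.15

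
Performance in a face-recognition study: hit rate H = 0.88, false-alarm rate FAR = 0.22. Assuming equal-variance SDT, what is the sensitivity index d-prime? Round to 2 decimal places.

z(H) = z(0.88) = 1.175
z(FA) = z(0.22) = -0.772
d' = z(H) − z(FA) = 1.175 − (-0.772) = 1.947

d-prime = 1.95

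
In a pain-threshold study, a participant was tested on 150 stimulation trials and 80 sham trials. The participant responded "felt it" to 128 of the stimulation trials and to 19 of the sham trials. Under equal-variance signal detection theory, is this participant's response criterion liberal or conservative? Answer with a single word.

liberal

z(H) = 1.051, z(FA) = -0.714
c = −½·(z(H) + z(FA)) = -0.1685
c < 0 → liberal criterion (biased toward responding “yes”).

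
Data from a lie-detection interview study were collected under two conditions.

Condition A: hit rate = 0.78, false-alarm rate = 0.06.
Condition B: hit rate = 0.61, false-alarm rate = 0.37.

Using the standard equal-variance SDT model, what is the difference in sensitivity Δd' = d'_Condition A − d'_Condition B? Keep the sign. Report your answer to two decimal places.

Δd' = 1.72

Condition A: z(0.78) = 0.772, z(0.06) = -1.555, d' = 2.327
Condition B: z(0.61) = 0.279, z(0.37) = -0.332, d' = 0.611
Δd' = d'_Condition A − d'_Condition B = 2.327 − 0.611 = 1.716
Condition A has the higher sensitivity.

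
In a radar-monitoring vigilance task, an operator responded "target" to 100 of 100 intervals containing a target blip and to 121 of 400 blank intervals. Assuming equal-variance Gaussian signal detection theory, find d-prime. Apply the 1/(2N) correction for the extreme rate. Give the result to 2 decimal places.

The hit rate is 100/100 = 1, so apply the 1/(2N) correction: H → 1 − 1/(2·100) = 0.99500.
z(H) = z(0.99500) = 2.576
z(FA) = z(0.30250) = -0.517
d' = 2.576 − (-0.517) = 3.093

d-prime = 3.09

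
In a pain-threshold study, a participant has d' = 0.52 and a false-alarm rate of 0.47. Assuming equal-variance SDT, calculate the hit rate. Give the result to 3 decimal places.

hit rate = 0.672

z(false-alarm rate) = z(0.47) = -0.0753
z(H) = z(FA) + d' = -0.0753 + 0.52 = 0.4447
hit rate = Φ(0.4447) = 0.6717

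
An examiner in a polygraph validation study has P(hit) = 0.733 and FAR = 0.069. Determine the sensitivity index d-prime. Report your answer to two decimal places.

z(H) = z(0.733) = 0.622
z(FA) = z(0.069) = -1.483
d' = z(H) − z(FA) = 0.622 − (-1.483) = 2.105

d-prime = 2.11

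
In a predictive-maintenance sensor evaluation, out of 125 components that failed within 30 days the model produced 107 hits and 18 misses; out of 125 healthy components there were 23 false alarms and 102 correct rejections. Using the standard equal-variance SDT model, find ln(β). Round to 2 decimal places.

ln β = -0.16

H = 107/125 = 0.8560
FA = 23/125 = 0.1840
z(H) = z(0.8560) = 1.063
z(FA) = z(0.1840) = -0.900
ln β = −½·[z(H)² − z(FA)²] = −0.5 × (1.130 − 0.810) = -0.160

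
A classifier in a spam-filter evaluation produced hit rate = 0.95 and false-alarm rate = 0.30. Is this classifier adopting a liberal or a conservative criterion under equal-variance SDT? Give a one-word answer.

z(H) = 1.645, z(FA) = -0.524
c = −½·(z(H) + z(FA)) = -0.5605
c < 0 → liberal criterion (biased toward responding “yes”).

liberal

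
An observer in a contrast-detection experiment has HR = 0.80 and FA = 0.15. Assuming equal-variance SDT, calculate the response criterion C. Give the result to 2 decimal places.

C = 0.10

z(0.80) = 0.842, z(0.15) = -1.036
c = −½·[z(H) + z(FA)] = −0.5 × (0.842 + (-1.036)) = 0.097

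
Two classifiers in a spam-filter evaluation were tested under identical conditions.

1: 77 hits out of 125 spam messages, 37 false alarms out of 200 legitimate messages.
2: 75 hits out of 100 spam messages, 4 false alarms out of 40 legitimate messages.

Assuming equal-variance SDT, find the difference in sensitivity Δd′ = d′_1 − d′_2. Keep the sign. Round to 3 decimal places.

Δd′ = -0.765

1: z(0.6160) = 0.2950, z(0.1850) = -0.8965, d' = 1.1915
2: z(0.7500) = 0.6745, z(0.1000) = -1.2816, d' = 1.9561
Δd' = d'_1 − d'_2 = 1.1915 − 1.9561 = -0.7646
2 has the higher sensitivity.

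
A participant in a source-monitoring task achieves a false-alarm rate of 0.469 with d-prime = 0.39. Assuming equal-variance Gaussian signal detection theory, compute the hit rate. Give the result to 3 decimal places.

z(false-alarm rate) = z(0.469) = -0.0778
z(H) = z(FA) + d' = -0.0778 + 0.39 = 0.3122
hit rate = Φ(0.3122) = 0.6226

hit rate = 0.623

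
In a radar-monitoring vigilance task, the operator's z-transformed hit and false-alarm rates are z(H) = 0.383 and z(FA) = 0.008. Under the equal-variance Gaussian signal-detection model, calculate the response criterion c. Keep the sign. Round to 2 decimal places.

c = -0.20

c = −½·[z(H) + z(FA)] = −½·(0.383 + 0.008) = -0.1955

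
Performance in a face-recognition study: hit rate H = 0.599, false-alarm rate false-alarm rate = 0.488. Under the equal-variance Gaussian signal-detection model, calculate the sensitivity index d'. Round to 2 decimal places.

d' = 0.28

z(0.599) = 0.251, z(0.488) = -0.030
d' = z(H) − z(FA) = 0.251 − (-0.030) = 0.281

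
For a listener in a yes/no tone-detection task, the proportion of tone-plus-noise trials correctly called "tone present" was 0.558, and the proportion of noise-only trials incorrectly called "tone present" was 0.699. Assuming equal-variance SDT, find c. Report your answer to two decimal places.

c = -0.33

Φ⁻¹(H) = Φ⁻¹(0.558) = 0.146
Φ⁻¹(FA) = Φ⁻¹(0.699) = 0.522
c = −½·[z(H) + z(FA)] = −0.5 × (0.146 + 0.522) = -0.334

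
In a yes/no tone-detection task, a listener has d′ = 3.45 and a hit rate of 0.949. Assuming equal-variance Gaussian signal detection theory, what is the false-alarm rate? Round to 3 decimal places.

z(hit rate) = z(0.949) = 1.6352
z(FA) = z(H) − d' = 1.6352 − 3.45 = -1.8148
false-alarm rate = Φ(-1.8148) = 0.0348

false-alarm rate = 0.035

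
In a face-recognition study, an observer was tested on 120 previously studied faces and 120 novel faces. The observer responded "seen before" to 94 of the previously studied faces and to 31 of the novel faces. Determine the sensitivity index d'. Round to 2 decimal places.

d' = 1.43

H = 94/120 = 0.7833
FA = 31/120 = 0.2583
Φ⁻¹(0.7833) = 0.7834, Φ⁻¹(0.2583) = -0.6486
d' = z(H) − z(FA) = 0.7834 − (-0.6486) = 1.4320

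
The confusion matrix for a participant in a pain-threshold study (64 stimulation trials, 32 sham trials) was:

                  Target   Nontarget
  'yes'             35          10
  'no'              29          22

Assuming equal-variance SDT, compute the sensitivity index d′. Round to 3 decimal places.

d′ = 0.607

H = 35/64 = 0.5469
FA = 10/32 = 0.3125
Φ⁻¹(H) = 0.1178
Φ⁻¹(FA) = -0.4888
d' = z(H) − z(FA) = 0.1178 − (-0.4888) = 0.6066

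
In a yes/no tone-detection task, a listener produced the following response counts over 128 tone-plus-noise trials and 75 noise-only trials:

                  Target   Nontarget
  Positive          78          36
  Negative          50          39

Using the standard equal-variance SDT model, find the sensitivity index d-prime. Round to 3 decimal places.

d-prime = 0.328

H = 78/128 = 0.6094
FA = 36/75 = 0.4800
z(H) = 0.2778
z(FA) = -0.0502
d' = z(H) − z(FA) = 0.2778 − (-0.0502) = 0.3280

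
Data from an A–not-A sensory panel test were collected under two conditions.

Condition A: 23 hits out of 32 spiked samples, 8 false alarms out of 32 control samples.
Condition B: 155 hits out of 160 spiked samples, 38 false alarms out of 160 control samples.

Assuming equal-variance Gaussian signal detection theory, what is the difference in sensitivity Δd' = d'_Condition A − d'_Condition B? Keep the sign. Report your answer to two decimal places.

Condition A: z(0.7188) = 0.579, z(0.2500) = -0.674, d' = 1.253
Condition B: z(0.9688) = 1.863, z(0.2375) = -0.714, d' = 2.577
Δd' = d'_Condition A − d'_Condition B = 1.253 − 2.577 = -1.324
Condition B has the higher sensitivity.

Δd' = -1.32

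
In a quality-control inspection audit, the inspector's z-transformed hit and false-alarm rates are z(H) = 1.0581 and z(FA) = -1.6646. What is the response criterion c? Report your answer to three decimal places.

c = −½·[z(H) + z(FA)] = −½·(1.0581 + (-1.6646)) = 0.30325
c > 0: the inspector has a conservative response bias.

c = 0.303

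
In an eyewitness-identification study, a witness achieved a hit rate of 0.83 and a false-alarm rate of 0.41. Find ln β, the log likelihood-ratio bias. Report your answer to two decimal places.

ln β = -0.43

Φ⁻¹(H) = Φ⁻¹(0.83) = 0.954
Φ⁻¹(FA) = Φ⁻¹(0.41) = -0.228
ln β = −½·[z(H)² − z(FA)²] = −0.5 × (0.910 − 0.052) = -0.429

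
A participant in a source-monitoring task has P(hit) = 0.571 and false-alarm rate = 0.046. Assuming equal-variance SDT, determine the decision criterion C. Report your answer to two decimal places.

z(0.571) = 0.1789, z(0.046) = -1.6849
c = −½·[z(H) + z(FA)] = −0.5 × (0.1789 + (-1.6849)) = 0.7530
c > 0: the participant has a conservative response bias.

C = 0.75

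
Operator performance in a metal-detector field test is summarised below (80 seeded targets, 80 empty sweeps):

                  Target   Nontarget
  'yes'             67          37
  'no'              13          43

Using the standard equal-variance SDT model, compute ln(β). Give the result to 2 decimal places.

ln β = -0.48

H = 67/80 = 0.8375
FA = 37/80 = 0.4625
z(H) = z(0.8375) = 0.984
z(FA) = z(0.4625) = -0.094
ln β = −½·[z(H)² − z(FA)²] = −0.5 × (0.968 − 0.009) = -0.4795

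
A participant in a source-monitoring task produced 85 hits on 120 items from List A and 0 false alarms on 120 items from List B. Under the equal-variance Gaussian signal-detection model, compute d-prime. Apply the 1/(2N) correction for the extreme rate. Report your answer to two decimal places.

The false-alarm rate is 0/120 = 0, so apply the 1/(2N) correction: FA → 1/(2·120) = 0.00417.
z(H) = z(0.70833) = 0.549
z(FA) = z(0.00417) = -2.638
d' = 0.549 − (-2.638) = 3.187

d-prime = 3.19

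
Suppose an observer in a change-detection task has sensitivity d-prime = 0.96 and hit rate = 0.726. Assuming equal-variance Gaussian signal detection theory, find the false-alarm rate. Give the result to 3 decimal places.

false-alarm rate = 0.360

z(hit rate) = z(0.726) = 0.6008
z(FA) = z(H) − d' = 0.6008 − 0.96 = -0.3592
false-alarm rate = Φ(-0.3592) = 0.3597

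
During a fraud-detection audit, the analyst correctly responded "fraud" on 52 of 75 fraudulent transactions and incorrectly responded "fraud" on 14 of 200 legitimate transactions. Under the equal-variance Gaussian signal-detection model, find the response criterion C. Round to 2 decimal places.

H = 52/75 = 0.6933
FA = 14/200 = 0.0700
z(H) = 0.505
z(FA) = -1.476
c = −½·[z(H) + z(FA)] = −0.5 × (0.505 + (-1.476)) = 0.4855

C = 0.49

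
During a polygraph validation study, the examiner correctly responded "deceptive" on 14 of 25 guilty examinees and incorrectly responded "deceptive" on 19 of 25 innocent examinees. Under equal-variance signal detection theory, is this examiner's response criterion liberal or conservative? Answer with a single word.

liberal

z(H) = 0.151, z(FA) = 0.706
c = −½·(z(H) + z(FA)) = -0.4285
c < 0 → liberal criterion (biased toward responding “yes”).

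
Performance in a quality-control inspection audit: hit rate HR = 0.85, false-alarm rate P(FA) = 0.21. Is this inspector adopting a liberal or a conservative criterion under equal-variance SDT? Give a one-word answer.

liberal

z(H) = 1.036, z(FA) = -0.806
c = −½·(z(H) + z(FA)) = -0.115
c < 0 → liberal criterion (biased toward responding “yes”).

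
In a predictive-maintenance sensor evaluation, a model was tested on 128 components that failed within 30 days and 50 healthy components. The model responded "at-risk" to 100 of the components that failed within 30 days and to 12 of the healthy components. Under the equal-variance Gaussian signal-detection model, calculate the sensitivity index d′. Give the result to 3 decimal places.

d′ = 1.483

H = 100/128 = 0.7812
FA = 12/50 = 0.2400
Φ⁻¹(H) = 0.7763
Φ⁻¹(FA) = -0.7063
d' = z(H) − z(FA) = 0.7763 − (-0.7063) = 1.4826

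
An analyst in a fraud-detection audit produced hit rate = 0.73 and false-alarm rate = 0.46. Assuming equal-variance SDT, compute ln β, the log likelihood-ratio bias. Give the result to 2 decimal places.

z(H) = z(0.73) = 0.613
z(FA) = z(0.46) = -0.100
ln β = −½·[z(H)² − z(FA)²] = −0.5 × (0.376 − 0.010) = -0.183

ln β = -0.18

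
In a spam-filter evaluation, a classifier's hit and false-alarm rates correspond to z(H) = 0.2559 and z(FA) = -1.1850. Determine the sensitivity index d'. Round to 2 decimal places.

d' = z(H) − z(FA) = 0.2559 − (-1.1850) = 1.4409

d' = 1.44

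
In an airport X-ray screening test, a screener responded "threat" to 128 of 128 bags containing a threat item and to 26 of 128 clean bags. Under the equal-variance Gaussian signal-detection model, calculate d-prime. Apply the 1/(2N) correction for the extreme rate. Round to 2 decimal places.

The hit rate is 128/128 = 1, so apply the 1/(2N) correction: H → 1 − 1/(2·128) = 0.99609.
z(H) = z(0.99609) = 2.660
z(FA) = z(0.20312) = -0.831
d' = 2.660 − (-0.831) = 3.491

d-prime = 3.49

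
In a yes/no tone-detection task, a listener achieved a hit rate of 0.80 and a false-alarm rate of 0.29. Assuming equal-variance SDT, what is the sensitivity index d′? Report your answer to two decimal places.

Φ⁻¹(H) = Φ⁻¹(0.80) = 0.842
Φ⁻¹(FA) = Φ⁻¹(0.29) = -0.553
d' = z(H) − z(FA) = 0.842 − (-0.553) = 1.395

d′ = 1.40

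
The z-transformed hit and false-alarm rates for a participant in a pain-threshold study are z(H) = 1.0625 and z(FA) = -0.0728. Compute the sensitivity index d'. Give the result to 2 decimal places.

d' = 1.14

d' = z(H) − z(FA) = 1.0625 − (-0.0728) = 1.1353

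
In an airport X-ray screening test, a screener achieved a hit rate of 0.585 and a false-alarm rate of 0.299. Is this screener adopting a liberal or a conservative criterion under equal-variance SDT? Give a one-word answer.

z(H) = 0.215, z(FA) = -0.527
c = −½·(z(H) + z(FA)) = 0.156
c > 0 → conservative criterion (biased toward responding “no”).

conservative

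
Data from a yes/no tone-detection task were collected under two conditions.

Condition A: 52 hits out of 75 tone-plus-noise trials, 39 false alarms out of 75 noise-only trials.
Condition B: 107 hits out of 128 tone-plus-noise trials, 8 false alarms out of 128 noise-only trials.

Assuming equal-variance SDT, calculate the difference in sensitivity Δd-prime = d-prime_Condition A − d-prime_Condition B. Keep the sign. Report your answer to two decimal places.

Δd-prime = -2.06

Condition A: z(0.6933) = 0.505, z(0.5200) = 0.050, d' = 0.455
Condition B: z(0.8359) = 0.978, z(0.0625) = -1.534, d' = 2.512
Δd' = d'_Condition A − d'_Condition B = 0.455 − 2.512 = -2.057
Condition B has the higher sensitivity.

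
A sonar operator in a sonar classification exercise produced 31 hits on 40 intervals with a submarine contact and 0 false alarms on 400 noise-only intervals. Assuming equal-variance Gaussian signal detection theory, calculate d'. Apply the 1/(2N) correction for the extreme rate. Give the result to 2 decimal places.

d' = 3.78

The false-alarm rate is 0/400 = 0, so apply the 1/(2N) correction: FA → 1/(2·400) = 0.00125.
z(H) = z(0.77500) = 0.755
z(FA) = z(0.00125) = -3.023
d' = 0.755 − (-3.023) = 3.778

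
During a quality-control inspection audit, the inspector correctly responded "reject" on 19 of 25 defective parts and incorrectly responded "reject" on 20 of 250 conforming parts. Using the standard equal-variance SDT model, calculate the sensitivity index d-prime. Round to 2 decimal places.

H = 19/25 = 0.7600
FA = 20/250 = 0.0800
Φ⁻¹(0.7600) = 0.7063, Φ⁻¹(0.0800) = -1.4051
d' = z(H) − z(FA) = 0.7063 − (-1.4051) = 2.1114

d-prime = 2.11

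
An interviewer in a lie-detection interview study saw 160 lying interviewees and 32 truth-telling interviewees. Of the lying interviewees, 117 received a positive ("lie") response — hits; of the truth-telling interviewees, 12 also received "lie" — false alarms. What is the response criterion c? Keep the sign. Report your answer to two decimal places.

H = 117/160 = 0.7312
FA = 12/32 = 0.3750
Φ⁻¹(0.7312) = 0.616, Φ⁻¹(0.3750) = -0.319
c = −½·[z(H) + z(FA)] = −0.5 × (0.616 + (-0.319)) = -0.1485

c = -0.15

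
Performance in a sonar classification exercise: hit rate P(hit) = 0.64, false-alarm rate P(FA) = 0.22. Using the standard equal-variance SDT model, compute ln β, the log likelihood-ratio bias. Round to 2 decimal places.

ln β = 0.23

Φ⁻¹(0.64) = 0.358, Φ⁻¹(0.22) = -0.772
ln β = −½·[z(H)² − z(FA)²] = −0.5 × (0.128 − 0.596) = 0.234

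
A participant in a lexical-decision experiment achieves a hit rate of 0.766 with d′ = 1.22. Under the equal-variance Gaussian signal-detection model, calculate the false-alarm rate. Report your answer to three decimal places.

z(hit rate) = z(0.766) = 0.7257
z(FA) = z(H) − d' = 0.7257 − 1.22 = -0.4943
false-alarm rate = Φ(-0.4943) = 0.3105

false-alarm rate = 0.311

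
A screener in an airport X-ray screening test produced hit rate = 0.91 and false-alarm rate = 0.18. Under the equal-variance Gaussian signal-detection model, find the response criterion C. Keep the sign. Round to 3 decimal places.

C = -0.213

z(0.91) = 1.3408, z(0.18) = -0.9154
c = −½·[z(H) + z(FA)] = −0.5 × (1.3408 + (-0.9154)) = -0.2127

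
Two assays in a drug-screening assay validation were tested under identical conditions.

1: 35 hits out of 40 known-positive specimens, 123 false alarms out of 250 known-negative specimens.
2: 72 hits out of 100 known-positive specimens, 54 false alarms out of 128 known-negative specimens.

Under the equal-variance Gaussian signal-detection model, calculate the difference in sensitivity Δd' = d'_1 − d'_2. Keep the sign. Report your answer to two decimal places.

1: z(0.8750) = 1.150, z(0.4920) = -0.020, d' = 1.170
2: z(0.7200) = 0.583, z(0.4219) = -0.197, d' = 0.780
Δd' = d'_1 − d'_2 = 1.170 − 0.780 = 0.390
1 has the higher sensitivity.

Δd' = 0.39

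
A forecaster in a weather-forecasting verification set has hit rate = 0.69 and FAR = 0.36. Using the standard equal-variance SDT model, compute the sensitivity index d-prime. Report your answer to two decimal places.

d-prime = 0.85

z(H) = 0.4959
z(FA) = -0.3585
d' = z(H) − z(FA) = 0.4959 − (-0.3585) = 0.8544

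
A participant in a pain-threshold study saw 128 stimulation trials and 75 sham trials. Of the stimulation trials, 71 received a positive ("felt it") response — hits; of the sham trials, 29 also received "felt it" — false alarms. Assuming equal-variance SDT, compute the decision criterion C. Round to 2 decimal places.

H = 71/128 = 0.5547
FA = 29/75 = 0.3867
z(H) = z(0.5547) = 0.1375
z(FA) = z(0.3867) = -0.2879
c = −½·[z(H) + z(FA)] = −0.5 × (0.1375 + (-0.2879)) = 0.0752

C = 0.08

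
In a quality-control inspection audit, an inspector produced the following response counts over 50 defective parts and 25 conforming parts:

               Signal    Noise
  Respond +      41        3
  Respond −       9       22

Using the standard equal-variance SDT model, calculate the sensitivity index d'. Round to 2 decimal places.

d' = 2.09

H = 41/50 = 0.8200
FA = 3/25 = 0.1200
Φ⁻¹(H) = 0.915
Φ⁻¹(FA) = -1.175
d' = z(H) − z(FA) = 0.915 − (-1.175) = 2.090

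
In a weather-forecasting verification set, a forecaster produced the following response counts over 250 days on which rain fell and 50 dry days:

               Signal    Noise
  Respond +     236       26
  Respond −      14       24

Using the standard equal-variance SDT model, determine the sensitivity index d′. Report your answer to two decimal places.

d′ = 1.54

H = 236/250 = 0.9440
FA = 26/50 = 0.5200
Φ⁻¹(0.9440) = 1.589, Φ⁻¹(0.5200) = 0.050
d' = z(H) − z(FA) = 1.589 − 0.050 = 1.539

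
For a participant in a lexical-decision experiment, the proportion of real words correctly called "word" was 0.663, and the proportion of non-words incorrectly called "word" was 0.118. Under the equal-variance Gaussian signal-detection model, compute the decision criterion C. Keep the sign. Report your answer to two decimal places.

z(H) = 0.4207
z(FA) = -1.1850
c = −½·[z(H) + z(FA)] = −0.5 × (0.4207 + (-1.1850)) = 0.38215
c > 0: the participant has a conservative response bias.

C = 0.38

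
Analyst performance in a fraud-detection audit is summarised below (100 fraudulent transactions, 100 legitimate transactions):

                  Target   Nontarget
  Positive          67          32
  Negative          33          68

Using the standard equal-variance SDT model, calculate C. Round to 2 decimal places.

C = 0.01

H = 67/100 = 0.6700
FA = 32/100 = 0.3200
Φ⁻¹(H) = Φ⁻¹(0.6700) = 0.440
Φ⁻¹(FA) = Φ⁻¹(0.3200) = -0.468
c = −½·[z(H) + z(FA)] = −0.5 × (0.440 + (-0.468)) = 0.014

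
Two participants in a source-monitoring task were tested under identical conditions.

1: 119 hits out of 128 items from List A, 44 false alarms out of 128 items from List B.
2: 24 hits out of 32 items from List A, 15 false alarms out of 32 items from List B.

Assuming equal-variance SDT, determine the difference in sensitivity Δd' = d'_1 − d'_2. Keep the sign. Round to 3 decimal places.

Δd' = 1.123

1: z(0.9297) = 1.4736, z(0.3438) = -0.4021, d' = 1.8757
2: z(0.7500) = 0.6745, z(0.4688) = -0.0783, d' = 0.7528
Δd' = d'_1 − d'_2 = 1.8757 − 0.7528 = 1.1229
1 has the higher sensitivity.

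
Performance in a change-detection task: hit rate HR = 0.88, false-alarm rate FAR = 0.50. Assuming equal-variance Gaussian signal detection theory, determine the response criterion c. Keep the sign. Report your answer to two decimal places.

z(H) = z(0.88) = 1.1750
z(FA) = z(0.50) = 0.0000
c = −½·[z(H) + z(FA)] = −0.5 × (1.1750 + 0.0000) = -0.5875

c = -0.59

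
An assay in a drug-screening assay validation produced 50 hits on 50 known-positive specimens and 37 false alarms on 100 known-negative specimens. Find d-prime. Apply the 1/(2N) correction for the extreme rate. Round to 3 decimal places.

d-prime = 2.658

The hit rate is 50/50 = 1, so apply the 1/(2N) correction: H → 1 − 1/(2·50) = 0.99000.
z(H) = z(0.99000) = 2.3263
z(FA) = z(0.37000) = -0.3319
d' = 2.3263 − (-0.3319) = 2.6582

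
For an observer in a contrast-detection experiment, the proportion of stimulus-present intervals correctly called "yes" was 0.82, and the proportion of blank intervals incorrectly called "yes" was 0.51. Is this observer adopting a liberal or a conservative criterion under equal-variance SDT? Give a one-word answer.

liberal

z(H) = 0.915, z(FA) = 0.025
c = −½·(z(H) + z(FA)) = -0.470
c < 0 → liberal criterion (biased toward responding “yes”).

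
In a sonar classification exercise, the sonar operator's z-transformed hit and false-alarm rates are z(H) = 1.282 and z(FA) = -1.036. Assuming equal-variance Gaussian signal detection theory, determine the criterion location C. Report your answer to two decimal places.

C = -0.12

c = −½·[z(H) + z(FA)] = −½·(1.282 + (-1.036)) = -0.123
c < 0: the sonar operator has a liberal response bias.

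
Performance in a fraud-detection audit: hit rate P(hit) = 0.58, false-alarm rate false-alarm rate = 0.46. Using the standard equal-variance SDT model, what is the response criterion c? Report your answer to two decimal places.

c = -0.05

Φ⁻¹(H) = Φ⁻¹(0.58) = 0.202
Φ⁻¹(FA) = Φ⁻¹(0.46) = -0.100
c = −½·[z(H) + z(FA)] = −0.5 × (0.202 + (-0.100)) = -0.051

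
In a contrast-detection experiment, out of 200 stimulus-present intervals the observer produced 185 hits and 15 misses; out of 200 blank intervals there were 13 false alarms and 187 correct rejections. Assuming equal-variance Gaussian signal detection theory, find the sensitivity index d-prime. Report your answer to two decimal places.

H = 185/200 = 0.9250
FA = 13/200 = 0.0650
z(H) = z(0.9250) = 1.440
z(FA) = z(0.0650) = -1.514
d' = z(H) − z(FA) = 1.440 − (-1.514) = 2.954

d-prime = 2.95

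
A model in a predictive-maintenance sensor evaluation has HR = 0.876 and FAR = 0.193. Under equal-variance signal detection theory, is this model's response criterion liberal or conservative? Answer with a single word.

z(H) = 1.155, z(FA) = -0.867
c = −½·(z(H) + z(FA)) = -0.144
c < 0 → liberal criterion (biased toward responding “yes”).

liberal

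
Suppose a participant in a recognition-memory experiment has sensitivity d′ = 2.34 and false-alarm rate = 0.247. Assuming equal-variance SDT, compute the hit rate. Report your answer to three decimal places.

z(false-alarm rate) = z(0.247) = -0.6840
z(H) = z(FA) + d' = -0.6840 + 2.34 = 1.6560
hit rate = Φ(1.6560) = 0.9511

hit rate = 0.951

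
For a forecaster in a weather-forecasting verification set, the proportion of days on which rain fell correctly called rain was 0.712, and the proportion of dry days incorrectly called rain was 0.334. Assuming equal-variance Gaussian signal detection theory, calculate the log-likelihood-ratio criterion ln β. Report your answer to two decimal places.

z(H) = z(0.712) = 0.559
z(FA) = z(0.334) = -0.429
ln β = −½·[z(H)² − z(FA)²] = −0.5 × (0.312 − 0.184) = -0.064

ln β = -0.06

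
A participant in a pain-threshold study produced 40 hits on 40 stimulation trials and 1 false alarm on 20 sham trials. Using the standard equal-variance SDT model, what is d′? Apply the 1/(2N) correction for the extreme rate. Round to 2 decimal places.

d′ = 3.89

The hit rate is 40/40 = 1, so apply the 1/(2N) correction: H → 1 − 1/(2·40) = 0.98750.
z(H) = z(0.98750) = 2.241
z(FA) = z(0.05000) = -1.645
d' = 2.241 − (-1.645) = 3.886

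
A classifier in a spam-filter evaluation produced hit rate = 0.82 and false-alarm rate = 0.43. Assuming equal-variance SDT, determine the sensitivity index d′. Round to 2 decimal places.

Φ⁻¹(H) = Φ⁻¹(0.82) = 0.915
Φ⁻¹(FA) = Φ⁻¹(0.43) = -0.176
d' = z(H) − z(FA) = 0.915 − (-0.176) = 1.091

d′ = 1.09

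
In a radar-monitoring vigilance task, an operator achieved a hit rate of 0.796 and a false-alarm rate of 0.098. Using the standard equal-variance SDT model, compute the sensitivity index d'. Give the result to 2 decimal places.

z(0.796) = 0.827, z(0.098) = -1.293
d' = z(H) − z(FA) = 0.827 − (-1.293) = 2.120

d' = 2.12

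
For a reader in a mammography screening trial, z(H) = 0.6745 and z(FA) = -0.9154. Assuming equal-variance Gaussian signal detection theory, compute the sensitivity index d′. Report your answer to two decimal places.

d' = z(H) − z(FA) = 0.6745 − (-0.9154) = 1.5899

d′ = 1.59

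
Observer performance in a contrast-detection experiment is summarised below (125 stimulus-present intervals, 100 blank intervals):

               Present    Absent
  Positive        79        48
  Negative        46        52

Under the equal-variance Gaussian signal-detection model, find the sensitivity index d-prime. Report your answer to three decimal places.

H = 79/125 = 0.6320
FA = 48/100 = 0.4800
z(0.6320) = 0.3372, z(0.4800) = -0.0502
d' = z(H) − z(FA) = 0.3372 − (-0.0502) = 0.3874

d-prime = 0.387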